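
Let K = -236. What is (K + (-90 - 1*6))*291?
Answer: -96612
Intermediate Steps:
(K + (-90 - 1*6))*291 = (-236 + (-90 - 1*6))*291 = (-236 + (-90 - 6))*291 = (-236 - 96)*291 = -332*291 = -96612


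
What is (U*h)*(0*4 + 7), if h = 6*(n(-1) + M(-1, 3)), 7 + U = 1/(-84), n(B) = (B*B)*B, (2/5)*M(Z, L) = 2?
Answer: -1178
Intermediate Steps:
M(Z, L) = 5 (M(Z, L) = (5/2)*2 = 5)
n(B) = B³ (n(B) = B²*B = B³)
U = -589/84 (U = -7 + 1/(-84) = -7 - 1/84 = -589/84 ≈ -7.0119)
h = 24 (h = 6*((-1)³ + 5) = 6*(-1 + 5) = 6*4 = 24)
(U*h)*(0*4 + 7) = (-589/84*24)*(0*4 + 7) = -1178*(0 + 7)/7 = -1178/7*7 = -1178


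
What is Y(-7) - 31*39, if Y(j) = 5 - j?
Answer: -1197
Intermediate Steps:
Y(-7) - 31*39 = (5 - 1*(-7)) - 31*39 = (5 + 7) - 1209 = 12 - 1209 = -1197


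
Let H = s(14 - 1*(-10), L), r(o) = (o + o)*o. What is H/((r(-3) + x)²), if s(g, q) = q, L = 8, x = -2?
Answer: 1/32 ≈ 0.031250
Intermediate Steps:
r(o) = 2*o² (r(o) = (2*o)*o = 2*o²)
H = 8
H/((r(-3) + x)²) = 8/((2*(-3)² - 2)²) = 8/((2*9 - 2)²) = 8/((18 - 2)²) = 8/(16²) = 8/256 = 8*(1/256) = 1/32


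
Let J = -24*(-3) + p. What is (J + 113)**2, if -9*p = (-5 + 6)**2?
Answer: 2768896/81 ≈ 34184.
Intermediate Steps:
p = -1/9 (p = -(-5 + 6)**2/9 = -1/9*1**2 = -1/9*1 = -1/9 ≈ -0.11111)
J = 647/9 (J = -24*(-3) - 1/9 = 72 - 1/9 = 647/9 ≈ 71.889)
(J + 113)**2 = (647/9 + 113)**2 = (1664/9)**2 = 2768896/81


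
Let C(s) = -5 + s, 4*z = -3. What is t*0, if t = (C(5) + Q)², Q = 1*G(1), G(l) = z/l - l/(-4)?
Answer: 0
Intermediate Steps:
z = -¾ (z = (¼)*(-3) = -¾ ≈ -0.75000)
G(l) = -3/(4*l) + l/4 (G(l) = -3/(4*l) - l/(-4) = -3/(4*l) - l*(-¼) = -3/(4*l) + l/4)
Q = -½ (Q = 1*((¼)*(-3 + 1²)/1) = 1*((¼)*1*(-3 + 1)) = 1*((¼)*1*(-2)) = 1*(-½) = -½ ≈ -0.50000)
t = ¼ (t = ((-5 + 5) - ½)² = (0 - ½)² = (-½)² = ¼ ≈ 0.25000)
t*0 = (¼)*0 = 0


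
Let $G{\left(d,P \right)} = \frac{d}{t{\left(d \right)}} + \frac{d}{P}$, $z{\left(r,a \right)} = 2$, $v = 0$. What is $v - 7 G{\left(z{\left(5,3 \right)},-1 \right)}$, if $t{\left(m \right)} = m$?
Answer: $7$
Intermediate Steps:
$G{\left(d,P \right)} = 1 + \frac{d}{P}$ ($G{\left(d,P \right)} = \frac{d}{d} + \frac{d}{P} = 1 + \frac{d}{P}$)
$v - 7 G{\left(z{\left(5,3 \right)},-1 \right)} = 0 - 7 \frac{-1 + 2}{-1} = 0 - 7 \left(\left(-1\right) 1\right) = 0 - -7 = 0 + 7 = 7$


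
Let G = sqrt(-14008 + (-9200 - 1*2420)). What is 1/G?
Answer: -I*sqrt(6407)/12814 ≈ -0.0062466*I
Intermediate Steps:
G = 2*I*sqrt(6407) (G = sqrt(-14008 + (-9200 - 2420)) = sqrt(-14008 - 11620) = sqrt(-25628) = 2*I*sqrt(6407) ≈ 160.09*I)
1/G = 1/(2*I*sqrt(6407)) = -I*sqrt(6407)/12814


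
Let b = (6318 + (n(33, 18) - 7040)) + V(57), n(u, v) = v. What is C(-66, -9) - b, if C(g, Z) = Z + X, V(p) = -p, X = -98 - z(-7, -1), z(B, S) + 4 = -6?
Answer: 664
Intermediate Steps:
z(B, S) = -10 (z(B, S) = -4 - 6 = -10)
X = -88 (X = -98 - 1*(-10) = -98 + 10 = -88)
C(g, Z) = -88 + Z (C(g, Z) = Z - 88 = -88 + Z)
b = -761 (b = (6318 + (18 - 7040)) - 1*57 = (6318 - 7022) - 57 = -704 - 57 = -761)
C(-66, -9) - b = (-88 - 9) - 1*(-761) = -97 + 761 = 664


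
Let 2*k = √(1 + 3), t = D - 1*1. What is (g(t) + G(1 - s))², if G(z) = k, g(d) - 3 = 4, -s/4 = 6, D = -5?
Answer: 64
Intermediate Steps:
s = -24 (s = -4*6 = -24)
t = -6 (t = -5 - 1*1 = -5 - 1 = -6)
g(d) = 7 (g(d) = 3 + 4 = 7)
k = 1 (k = √(1 + 3)/2 = √4/2 = (½)*2 = 1)
G(z) = 1
(g(t) + G(1 - s))² = (7 + 1)² = 8² = 64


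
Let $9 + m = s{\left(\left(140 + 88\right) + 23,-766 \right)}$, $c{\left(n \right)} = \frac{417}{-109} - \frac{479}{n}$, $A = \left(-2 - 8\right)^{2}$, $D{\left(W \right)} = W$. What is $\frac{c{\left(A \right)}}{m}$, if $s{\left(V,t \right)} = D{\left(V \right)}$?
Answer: $- \frac{93911}{2637800} \approx -0.035602$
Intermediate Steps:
$A = 100$ ($A = \left(-10\right)^{2} = 100$)
$c{\left(n \right)} = - \frac{417}{109} - \frac{479}{n}$ ($c{\left(n \right)} = 417 \left(- \frac{1}{109}\right) - \frac{479}{n} = - \frac{417}{109} - \frac{479}{n}$)
$s{\left(V,t \right)} = V$
$m = 242$ ($m = -9 + \left(\left(140 + 88\right) + 23\right) = -9 + \left(228 + 23\right) = -9 + 251 = 242$)
$\frac{c{\left(A \right)}}{m} = \frac{- \frac{417}{109} - \frac{479}{100}}{242} = \left(- \frac{417}{109} - \frac{479}{100}\right) \frac{1}{242} = \left(- \frac{93911}{10900}\right) \frac{1}{242} = - \frac{93911}{2637800}$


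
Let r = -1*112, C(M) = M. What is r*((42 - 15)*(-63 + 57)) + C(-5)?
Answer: 18139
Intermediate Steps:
r = -112
r*((42 - 15)*(-63 + 57)) + C(-5) = -112*(42 - 15)*(-63 + 57) - 5 = -3024*(-6) - 5 = -112*(-162) - 5 = 18144 - 5 = 18139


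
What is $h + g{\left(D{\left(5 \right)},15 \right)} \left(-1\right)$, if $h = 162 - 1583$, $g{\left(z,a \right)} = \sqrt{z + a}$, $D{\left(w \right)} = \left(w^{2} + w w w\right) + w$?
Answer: $-1421 - \sqrt{170} \approx -1434.0$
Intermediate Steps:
$D{\left(w \right)} = w + w^{2} + w^{3}$ ($D{\left(w \right)} = \left(w^{2} + w^{2} w\right) + w = \left(w^{2} + w^{3}\right) + w = w + w^{2} + w^{3}$)
$g{\left(z,a \right)} = \sqrt{a + z}$
$h = -1421$
$h + g{\left(D{\left(5 \right)},15 \right)} \left(-1\right) = -1421 + \sqrt{15 + 5 \left(1 + 5 + 5^{2}\right)} \left(-1\right) = -1421 + \sqrt{15 + 5 \left(1 + 5 + 25\right)} \left(-1\right) = -1421 + \sqrt{15 + 5 \cdot 31} \left(-1\right) = -1421 + \sqrt{15 + 155} \left(-1\right) = -1421 + \sqrt{170} \left(-1\right) = -1421 - \sqrt{170}$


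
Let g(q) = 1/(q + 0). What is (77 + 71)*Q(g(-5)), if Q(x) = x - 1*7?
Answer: -5328/5 ≈ -1065.6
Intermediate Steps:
g(q) = 1/q
Q(x) = -7 + x (Q(x) = x - 7 = -7 + x)
(77 + 71)*Q(g(-5)) = (77 + 71)*(-7 + 1/(-5)) = 148*(-7 - ⅕) = 148*(-36/5) = -5328/5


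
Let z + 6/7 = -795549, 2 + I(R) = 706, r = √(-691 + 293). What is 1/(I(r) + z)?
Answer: -7/5563921 ≈ -1.2581e-6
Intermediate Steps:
r = I*√398 (r = √(-398) = I*√398 ≈ 19.95*I)
I(R) = 704 (I(R) = -2 + 706 = 704)
z = -5568849/7 (z = -6/7 - 795549 = -5568849/7 ≈ -7.9555e+5)
1/(I(r) + z) = 1/(704 - 5568849/7) = 1/(-5563921/7) = -7/5563921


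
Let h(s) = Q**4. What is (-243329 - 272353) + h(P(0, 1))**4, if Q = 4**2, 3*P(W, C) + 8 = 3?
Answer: 18446744073709035934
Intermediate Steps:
P(W, C) = -5/3 (P(W, C) = -8/3 + (1/3)*3 = -8/3 + 1 = -5/3)
Q = 16
h(s) = 65536 (h(s) = 16**4 = 65536)
(-243329 - 272353) + h(P(0, 1))**4 = (-243329 - 272353) + 65536**4 = -515682 + 18446744073709551616 = 18446744073709035934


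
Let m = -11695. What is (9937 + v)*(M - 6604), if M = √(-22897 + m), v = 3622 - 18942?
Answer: 35549332 - 21532*I*√2162 ≈ 3.5549e+7 - 1.0012e+6*I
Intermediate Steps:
v = -15320
M = 4*I*√2162 (M = √(-22897 - 11695) = √(-34592) = 4*I*√2162 ≈ 185.99*I)
(9937 + v)*(M - 6604) = (9937 - 15320)*(4*I*√2162 - 6604) = -5383*(-6604 + 4*I*√2162) = 35549332 - 21532*I*√2162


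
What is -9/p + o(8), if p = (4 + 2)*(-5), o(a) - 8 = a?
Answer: 163/10 ≈ 16.300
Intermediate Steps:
o(a) = 8 + a
p = -30 (p = 6*(-5) = -30)
-9/p + o(8) = -9/(-30) + (8 + 8) = -1/30*(-9) + 16 = 3/10 + 16 = 163/10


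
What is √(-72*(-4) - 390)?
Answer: I*√102 ≈ 10.1*I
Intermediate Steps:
√(-72*(-4) - 390) = √(288 - 390) = √(-102) = I*√102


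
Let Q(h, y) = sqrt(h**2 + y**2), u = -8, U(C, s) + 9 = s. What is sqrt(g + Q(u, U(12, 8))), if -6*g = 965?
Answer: sqrt(-5790 + 36*sqrt(65))/6 ≈ 12.36*I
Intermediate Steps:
U(C, s) = -9 + s
g = -965/6 (g = -1/6*965 = -965/6 ≈ -160.83)
sqrt(g + Q(u, U(12, 8))) = sqrt(-965/6 + sqrt((-8)**2 + (-9 + 8)**2)) = sqrt(-965/6 + sqrt(64 + (-1)**2)) = sqrt(-965/6 + sqrt(64 + 1)) = sqrt(-965/6 + sqrt(65))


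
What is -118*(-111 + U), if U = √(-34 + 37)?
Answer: 13098 - 118*√3 ≈ 12894.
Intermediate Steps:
U = √3 ≈ 1.7320
-118*(-111 + U) = -118*(-111 + √3) = 13098 - 118*√3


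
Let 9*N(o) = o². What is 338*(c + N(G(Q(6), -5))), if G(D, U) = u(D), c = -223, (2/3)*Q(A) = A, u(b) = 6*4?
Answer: -53742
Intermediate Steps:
u(b) = 24
Q(A) = 3*A/2
G(D, U) = 24
N(o) = o²/9
338*(c + N(G(Q(6), -5))) = 338*(-223 + (⅑)*24²) = 338*(-223 + (⅑)*576) = 338*(-223 + 64) = 338*(-159) = -53742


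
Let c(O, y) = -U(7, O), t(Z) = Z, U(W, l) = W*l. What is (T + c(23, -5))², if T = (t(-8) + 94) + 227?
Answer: 23104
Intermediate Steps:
c(O, y) = -7*O
T = 313 (T = (-8 + 94) + 227 = 86 + 227 = 313)
(T + c(23, -5))² = (313 - 7*23)² = (313 - 161)² = 152² = 23104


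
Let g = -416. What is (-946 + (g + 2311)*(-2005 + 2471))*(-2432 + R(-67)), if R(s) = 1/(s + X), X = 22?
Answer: -96540532684/45 ≈ -2.1453e+9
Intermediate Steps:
R(s) = 1/(22 + s) (R(s) = 1/(s + 22) = 1/(22 + s))
(-946 + (g + 2311)*(-2005 + 2471))*(-2432 + R(-67)) = (-946 + (-416 + 2311)*(-2005 + 2471))*(-2432 + 1/(22 - 67)) = (-946 + 1895*466)*(-2432 + 1/(-45)) = (-946 + 883070)*(-2432 - 1/45) = 882124*(-109441/45) = -96540532684/45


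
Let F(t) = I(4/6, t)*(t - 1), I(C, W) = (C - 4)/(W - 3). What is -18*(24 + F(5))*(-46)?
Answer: 14352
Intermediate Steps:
I(C, W) = (-4 + C)/(-3 + W)
F(t) = -10*(-1 + t)/(3*(-3 + t)) (F(t) = ((-4 + 4/6)/(-3 + t))*(t - 1) = ((-4 + 4*(⅙))/(-3 + t))*(-1 + t) = ((-4 + ⅔)/(-3 + t))*(-1 + t) = (-10/3/(-3 + t))*(-1 + t) = (-10/(3*(-3 + t)))*(-1 + t) = -10*(-1 + t)/(3*(-3 + t)))
-18*(24 + F(5))*(-46) = -18*(24 + 10*(1 - 1*5)/(3*(-3 + 5)))*(-46) = -18*(24 + (10/3)*(1 - 5)/2)*(-46) = -18*(24 + (10/3)*(½)*(-4))*(-46) = -18*(24 - 20/3)*(-46) = -18*52/3*(-46) = -312*(-46) = 14352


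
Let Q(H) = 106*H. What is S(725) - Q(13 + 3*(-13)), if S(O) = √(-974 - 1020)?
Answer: 2756 + I*√1994 ≈ 2756.0 + 44.654*I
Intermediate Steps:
S(O) = I*√1994 (S(O) = √(-1994) = I*√1994)
S(725) - Q(13 + 3*(-13)) = I*√1994 - 106*(13 + 3*(-13)) = I*√1994 - 106*(13 - 39) = I*√1994 - 106*(-26) = I*√1994 - 1*(-2756) = I*√1994 + 2756 = 2756 + I*√1994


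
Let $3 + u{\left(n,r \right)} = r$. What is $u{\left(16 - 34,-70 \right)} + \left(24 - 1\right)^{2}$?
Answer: $456$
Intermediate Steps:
$u{\left(n,r \right)} = -3 + r$
$u{\left(16 - 34,-70 \right)} + \left(24 - 1\right)^{2} = \left(-3 - 70\right) + \left(24 - 1\right)^{2} = -73 + 23^{2} = -73 + 529 = 456$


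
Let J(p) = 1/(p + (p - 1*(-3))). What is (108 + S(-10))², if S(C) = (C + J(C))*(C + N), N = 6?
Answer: 6350400/289 ≈ 21974.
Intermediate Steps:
J(p) = 1/(3 + 2*p) (J(p) = 1/(p + (p + 3)) = 1/(p + (3 + p)) = 1/(3 + 2*p))
S(C) = (6 + C)*(C + 1/(3 + 2*C)) (S(C) = (C + 1/(3 + 2*C))*(C + 6) = (C + 1/(3 + 2*C))*(6 + C) = (6 + C)*(C + 1/(3 + 2*C)))
(108 + S(-10))² = (108 + (6 - 10 - 10*(3 + 2*(-10))*(6 - 10))/(3 + 2*(-10)))² = (108 + (6 - 10 - 10*(3 - 20)*(-4))/(3 - 20))² = (108 + (6 - 10 - 10*(-17)*(-4))/(-17))² = (108 - (6 - 10 - 680)/17)² = (108 - 1/17*(-684))² = (108 + 684/17)² = (2520/17)² = 6350400/289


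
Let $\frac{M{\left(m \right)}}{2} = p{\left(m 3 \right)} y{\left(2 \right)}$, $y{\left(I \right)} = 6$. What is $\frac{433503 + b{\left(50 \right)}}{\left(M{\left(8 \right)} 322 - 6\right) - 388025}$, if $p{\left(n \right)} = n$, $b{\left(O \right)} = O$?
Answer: $- \frac{433553}{295295} \approx -1.4682$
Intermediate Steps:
$M{\left(m \right)} = 36 m$ ($M{\left(m \right)} = 2 m 3 \cdot 6 = 2 \cdot 3 m 6 = 2 \cdot 18 m = 36 m$)
$\frac{433503 + b{\left(50 \right)}}{\left(M{\left(8 \right)} 322 - 6\right) - 388025} = \frac{433503 + 50}{\left(36 \cdot 8 \cdot 322 - 6\right) - 388025} = \frac{433553}{\left(288 \cdot 322 - 6\right) - 388025} = \frac{433553}{\left(92736 - 6\right) - 388025} = \frac{433553}{92730 - 388025} = \frac{433553}{-295295} = 433553 \left(- \frac{1}{295295}\right) = - \frac{433553}{295295}$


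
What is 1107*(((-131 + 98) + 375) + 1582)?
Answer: 2129868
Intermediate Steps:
1107*(((-131 + 98) + 375) + 1582) = 1107*((-33 + 375) + 1582) = 1107*(342 + 1582) = 1107*1924 = 2129868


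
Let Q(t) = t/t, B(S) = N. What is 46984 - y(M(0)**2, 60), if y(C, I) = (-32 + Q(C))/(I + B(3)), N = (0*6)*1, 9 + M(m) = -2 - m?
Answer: 2819071/60 ≈ 46985.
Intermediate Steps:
M(m) = -11 - m (M(m) = -9 + (-2 - m) = -11 - m)
N = 0 (N = 0*1 = 0)
B(S) = 0
Q(t) = 1
y(C, I) = -31/I (y(C, I) = (-32 + 1)/(I + 0) = -31/I)
46984 - y(M(0)**2, 60) = 46984 - (-31)/60 = 46984 - 1*(-31/60) = 46984 + 31/60 = 2819071/60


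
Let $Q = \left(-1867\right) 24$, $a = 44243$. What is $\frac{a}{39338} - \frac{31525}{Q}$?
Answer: $\frac{1611285397}{881328552} \approx 1.8282$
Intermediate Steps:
$Q = -44808$
$\frac{a}{39338} - \frac{31525}{Q} = \frac{44243}{39338} - \frac{31525}{-44808} = 44243 \cdot \frac{1}{39338} - - \frac{31525}{44808} = \frac{44243}{39338} + \frac{31525}{44808} = \frac{1611285397}{881328552}$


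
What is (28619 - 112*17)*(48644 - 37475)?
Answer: 298379835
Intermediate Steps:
(28619 - 112*17)*(48644 - 37475) = (28619 - 1904)*11169 = 26715*11169 = 298379835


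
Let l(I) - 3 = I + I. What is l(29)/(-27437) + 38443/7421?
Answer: 1054307910/203609977 ≈ 5.1781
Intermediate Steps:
l(I) = 3 + 2*I (l(I) = 3 + (I + I) = 3 + 2*I)
l(29)/(-27437) + 38443/7421 = (3 + 2*29)/(-27437) + 38443/7421 = (3 + 58)*(-1/27437) + 38443*(1/7421) = 61*(-1/27437) + 38443/7421 = -61/27437 + 38443/7421 = 1054307910/203609977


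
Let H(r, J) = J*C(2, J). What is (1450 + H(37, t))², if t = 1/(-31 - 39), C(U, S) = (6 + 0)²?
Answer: 2573735824/1225 ≈ 2.1010e+6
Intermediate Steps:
C(U, S) = 36 (C(U, S) = 6² = 36)
t = -1/70 (t = 1/(-70) = -1/70 ≈ -0.014286)
H(r, J) = 36*J (H(r, J) = J*36 = 36*J)
(1450 + H(37, t))² = (1450 + 36*(-1/70))² = (1450 - 18/35)² = (50732/35)² = 2573735824/1225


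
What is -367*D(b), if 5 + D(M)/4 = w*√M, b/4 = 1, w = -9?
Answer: 33764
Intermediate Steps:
b = 4 (b = 4*1 = 4)
D(M) = -20 - 36*√M (D(M) = -20 + 4*(-9*√M) = -20 - 36*√M)
-367*D(b) = -367*(-20 - 36*√4) = -367*(-20 - 36*2) = -367*(-20 - 72) = -367*(-92) = 33764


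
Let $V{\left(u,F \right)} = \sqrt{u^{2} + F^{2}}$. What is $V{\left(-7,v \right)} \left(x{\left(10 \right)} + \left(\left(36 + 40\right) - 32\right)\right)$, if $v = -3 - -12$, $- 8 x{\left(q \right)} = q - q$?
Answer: $44 \sqrt{130} \approx 501.68$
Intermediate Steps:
$x{\left(q \right)} = 0$ ($x{\left(q \right)} = - \frac{q - q}{8} = \left(- \frac{1}{8}\right) 0 = 0$)
$v = 9$ ($v = -3 + 12 = 9$)
$V{\left(u,F \right)} = \sqrt{F^{2} + u^{2}}$
$V{\left(-7,v \right)} \left(x{\left(10 \right)} + \left(\left(36 + 40\right) - 32\right)\right) = \sqrt{9^{2} + \left(-7\right)^{2}} \left(0 + \left(\left(36 + 40\right) - 32\right)\right) = \sqrt{81 + 49} \left(0 + \left(76 - 32\right)\right) = \sqrt{130} \left(0 + 44\right) = \sqrt{130} \cdot 44 = 44 \sqrt{130}$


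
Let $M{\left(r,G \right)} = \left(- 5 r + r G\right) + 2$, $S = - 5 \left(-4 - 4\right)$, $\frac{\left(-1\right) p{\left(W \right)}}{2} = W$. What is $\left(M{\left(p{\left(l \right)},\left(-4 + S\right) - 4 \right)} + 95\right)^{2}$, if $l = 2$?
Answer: $121$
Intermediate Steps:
$p{\left(W \right)} = - 2 W$
$S = 40$ ($S = \left(-5\right) \left(-8\right) = 40$)
$M{\left(r,G \right)} = 2 - 5 r + G r$ ($M{\left(r,G \right)} = \left(- 5 r + G r\right) + 2 = 2 - 5 r + G r$)
$\left(M{\left(p{\left(l \right)},\left(-4 + S\right) - 4 \right)} + 95\right)^{2} = \left(\left(2 - 5 \left(\left(-2\right) 2\right) + \left(\left(-4 + 40\right) - 4\right) \left(\left(-2\right) 2\right)\right) + 95\right)^{2} = \left(\left(2 - -20 + \left(36 - 4\right) \left(-4\right)\right) + 95\right)^{2} = \left(\left(2 + 20 + 32 \left(-4\right)\right) + 95\right)^{2} = \left(\left(2 + 20 - 128\right) + 95\right)^{2} = \left(-106 + 95\right)^{2} = \left(-11\right)^{2} = 121$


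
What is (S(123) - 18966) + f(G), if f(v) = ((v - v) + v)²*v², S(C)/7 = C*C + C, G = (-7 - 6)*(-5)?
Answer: 17938423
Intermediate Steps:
G = 65 (G = -13*(-5) = 65)
S(C) = 7*C + 7*C² (S(C) = 7*(C*C + C) = 7*(C² + C) = 7*(C + C²) = 7*C + 7*C²)
f(v) = v⁴ (f(v) = (0 + v)²*v² = v²*v² = v⁴)
(S(123) - 18966) + f(G) = (7*123*(1 + 123) - 18966) + 65⁴ = (7*123*124 - 18966) + 17850625 = (106764 - 18966) + 17850625 = 87798 + 17850625 = 17938423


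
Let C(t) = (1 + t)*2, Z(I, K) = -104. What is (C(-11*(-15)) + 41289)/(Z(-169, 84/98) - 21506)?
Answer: -41621/21610 ≈ -1.9260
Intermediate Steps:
C(t) = 2 + 2*t
(C(-11*(-15)) + 41289)/(Z(-169, 84/98) - 21506) = ((2 + 2*(-11*(-15))) + 41289)/(-104 - 21506) = ((2 + 2*165) + 41289)/(-21610) = ((2 + 330) + 41289)*(-1/21610) = (332 + 41289)*(-1/21610) = 41621*(-1/21610) = -41621/21610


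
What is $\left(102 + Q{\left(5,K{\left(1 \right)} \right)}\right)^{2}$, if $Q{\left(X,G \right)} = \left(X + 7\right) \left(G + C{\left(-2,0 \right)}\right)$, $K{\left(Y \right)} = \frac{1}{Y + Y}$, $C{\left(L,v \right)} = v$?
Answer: $11664$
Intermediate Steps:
$K{\left(Y \right)} = \frac{1}{2 Y}$
$Q{\left(X,G \right)} = G \left(7 + X\right)$ ($Q{\left(X,G \right)} = \left(X + 7\right) \left(G + 0\right) = \left(7 + X\right) G = G \left(7 + X\right)$)
$\left(102 + Q{\left(5,K{\left(1 \right)} \right)}\right)^{2} = \left(102 + \frac{1}{2 \cdot 1} \left(7 + 5\right)\right)^{2} = \left(102 + \frac{1}{2} \cdot 1 \cdot 12\right)^{2} = \left(102 + \frac{1}{2} \cdot 12\right)^{2} = \left(102 + 6\right)^{2} = 108^{2} = 11664$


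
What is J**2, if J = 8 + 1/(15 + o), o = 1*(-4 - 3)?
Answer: 4225/64 ≈ 66.016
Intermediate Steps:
o = -7 (o = 1*(-7) = -7)
J = 65/8 (J = 8 + 1/(15 - 7) = 8 + 1/8 = 65/8 ≈ 8.1250)
J**2 = (65/8)**2 = 4225/64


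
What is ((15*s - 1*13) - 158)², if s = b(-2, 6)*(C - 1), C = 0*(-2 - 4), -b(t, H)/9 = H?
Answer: 408321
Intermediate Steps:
b(t, H) = -9*H
C = 0 (C = 0*(-6) = 0)
s = 54 (s = (-9*6)*(0 - 1) = -54*(-1) = 54)
((15*s - 1*13) - 158)² = ((15*54 - 1*13) - 158)² = ((810 - 13) - 158)² = (797 - 158)² = 639² = 408321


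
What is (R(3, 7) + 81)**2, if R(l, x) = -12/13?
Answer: 1083681/169 ≈ 6412.3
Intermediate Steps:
R(l, x) = -12/13 (R(l, x) = -12*1/13 = -12/13)
(R(3, 7) + 81)**2 = (-12/13 + 81)**2 = (1041/13)**2 = 1083681/169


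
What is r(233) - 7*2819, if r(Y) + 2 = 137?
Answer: -19598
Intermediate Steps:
r(Y) = 135 (r(Y) = -2 + 137 = 135)
r(233) - 7*2819 = 135 - 7*2819 = 135 - 19733 = -19598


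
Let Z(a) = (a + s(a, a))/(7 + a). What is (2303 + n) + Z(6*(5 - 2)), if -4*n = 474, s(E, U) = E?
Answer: 109297/50 ≈ 2185.9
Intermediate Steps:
n = -237/2 (n = -1/4*474 = -237/2 ≈ -118.50)
Z(a) = 2*a/(7 + a) (Z(a) = (a + a)/(7 + a) = (2*a)/(7 + a) = 2*a/(7 + a))
(2303 + n) + Z(6*(5 - 2)) = (2303 - 237/2) + 2*(6*(5 - 2))/(7 + 6*(5 - 2)) = 4369/2 + 2*(6*3)/(7 + 6*3) = 4369/2 + 2*18/(7 + 18) = 4369/2 + 2*18/25 = 4369/2 + 2*18*(1/25) = 4369/2 + 36/25 = 109297/50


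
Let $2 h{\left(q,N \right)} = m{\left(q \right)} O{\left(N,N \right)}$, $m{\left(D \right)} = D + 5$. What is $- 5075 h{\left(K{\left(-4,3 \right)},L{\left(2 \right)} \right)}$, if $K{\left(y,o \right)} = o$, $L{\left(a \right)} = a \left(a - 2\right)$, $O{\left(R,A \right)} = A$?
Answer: $0$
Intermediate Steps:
$L{\left(a \right)} = a \left(-2 + a\right)$
$m{\left(D \right)} = 5 + D$
$h{\left(q,N \right)} = \frac{N \left(5 + q\right)}{2}$ ($h{\left(q,N \right)} = \frac{\left(5 + q\right) N}{2} = \frac{N \left(5 + q\right)}{2}$)
$- 5075 h{\left(K{\left(-4,3 \right)},L{\left(2 \right)} \right)} = - 5075 \frac{2 \left(-2 + 2\right) \left(5 + 3\right)}{2} = - 5075 \cdot \frac{1}{2} \cdot 2 \cdot 0 \cdot 8 = - 5075 \cdot \frac{1}{2} \cdot 0 \cdot 8 = \left(-5075\right) 0 = 0$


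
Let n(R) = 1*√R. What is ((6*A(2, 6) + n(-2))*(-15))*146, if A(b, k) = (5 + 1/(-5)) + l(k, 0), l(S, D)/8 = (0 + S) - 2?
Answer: -483552 - 2190*I*√2 ≈ -4.8355e+5 - 3097.1*I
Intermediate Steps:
l(S, D) = -16 + 8*S (l(S, D) = 8*((0 + S) - 2) = 8*(S - 2) = 8*(-2 + S) = -16 + 8*S)
A(b, k) = -56/5 + 8*k (A(b, k) = (5 + 1/(-5)) + (-16 + 8*k) = (5 - ⅕) + (-16 + 8*k) = 24/5 + (-16 + 8*k) = -56/5 + 8*k)
n(R) = √R
((6*A(2, 6) + n(-2))*(-15))*146 = ((6*(-56/5 + 8*6) + √(-2))*(-15))*146 = ((6*(-56/5 + 48) + I*√2)*(-15))*146 = ((6*(184/5) + I*√2)*(-15))*146 = ((1104/5 + I*√2)*(-15))*146 = (-3312 - 15*I*√2)*146 = -483552 - 2190*I*√2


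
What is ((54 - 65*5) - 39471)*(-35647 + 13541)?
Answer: 878536652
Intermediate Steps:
((54 - 65*5) - 39471)*(-35647 + 13541) = ((54 - 325) - 39471)*(-22106) = (-271 - 39471)*(-22106) = -39742*(-22106) = 878536652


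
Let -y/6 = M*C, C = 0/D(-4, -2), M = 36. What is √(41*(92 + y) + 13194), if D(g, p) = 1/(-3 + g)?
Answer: √16966 ≈ 130.25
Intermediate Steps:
C = 0 (C = 0/(1/(-3 - 4)) = 0/(1/(-7)) = 0/(-⅐) = 0*(-7) = 0)
y = 0 (y = -216*0 = -6*0 = 0)
√(41*(92 + y) + 13194) = √(41*(92 + 0) + 13194) = √(41*92 + 13194) = √(3772 + 13194) = √16966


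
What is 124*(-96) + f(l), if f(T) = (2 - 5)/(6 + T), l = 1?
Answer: -83331/7 ≈ -11904.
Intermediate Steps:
f(T) = -3/(6 + T)
124*(-96) + f(l) = 124*(-96) - 3/(6 + 1) = -11904 - 3/7 = -83331/7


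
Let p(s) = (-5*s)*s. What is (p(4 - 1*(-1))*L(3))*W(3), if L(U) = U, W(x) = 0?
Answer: 0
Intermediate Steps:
p(s) = -5*s**2
(p(4 - 1*(-1))*L(3))*W(3) = (-5*(4 - 1*(-1))**2*3)*0 = (-5*(4 + 1)**2*3)*0 = (-5*5**2*3)*0 = (-5*25*3)*0 = -125*3*0 = -375*0 = 0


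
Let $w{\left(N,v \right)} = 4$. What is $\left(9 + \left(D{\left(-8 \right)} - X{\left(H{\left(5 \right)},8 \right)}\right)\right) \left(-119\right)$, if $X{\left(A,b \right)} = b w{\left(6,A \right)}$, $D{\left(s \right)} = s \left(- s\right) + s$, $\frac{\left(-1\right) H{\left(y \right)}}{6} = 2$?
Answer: $11305$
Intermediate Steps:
$H{\left(y \right)} = -12$ ($H{\left(y \right)} = \left(-6\right) 2 = -12$)
$D{\left(s \right)} = s - s^{2}$ ($D{\left(s \right)} = - s^{2} + s = s - s^{2}$)
$X{\left(A,b \right)} = 4 b$ ($X{\left(A,b \right)} = b 4 = 4 b$)
$\left(9 + \left(D{\left(-8 \right)} - X{\left(H{\left(5 \right)},8 \right)}\right)\right) \left(-119\right) = \left(9 - \left(32 + 8 \left(1 - -8\right)\right)\right) \left(-119\right) = \left(9 - \left(32 + 8 \left(1 + 8\right)\right)\right) \left(-119\right) = \left(9 - 104\right) \left(-119\right) = \left(-95\right) \left(-119\right) = 11305$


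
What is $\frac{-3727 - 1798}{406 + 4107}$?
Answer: $- \frac{5525}{4513} \approx -1.2242$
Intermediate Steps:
$\frac{-3727 - 1798}{406 + 4107} = - \frac{5525}{4513}$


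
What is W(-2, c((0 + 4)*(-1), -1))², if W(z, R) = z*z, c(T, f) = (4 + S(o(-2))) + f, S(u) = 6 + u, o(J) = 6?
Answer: 16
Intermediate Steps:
c(T, f) = 16 + f (c(T, f) = (4 + (6 + 6)) + f = (4 + 12) + f = 16 + f)
W(z, R) = z²
W(-2, c((0 + 4)*(-1), -1))² = ((-2)²)² = 4² = 16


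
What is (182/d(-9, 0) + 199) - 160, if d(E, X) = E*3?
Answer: 871/27 ≈ 32.259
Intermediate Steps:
d(E, X) = 3*E
(182/d(-9, 0) + 199) - 160 = (182/((3*(-9))) + 199) - 160 = (182/(-27) + 199) - 160 = (182*(-1/27) + 199) - 160 = (-182/27 + 199) - 160 = 5191/27 - 160 = 871/27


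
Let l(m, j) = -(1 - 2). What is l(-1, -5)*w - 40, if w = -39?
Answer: -79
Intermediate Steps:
l(m, j) = 1 (l(m, j) = -1*(-1) = 1)
l(-1, -5)*w - 40 = 1*(-39) - 40 = -39 - 40 = -79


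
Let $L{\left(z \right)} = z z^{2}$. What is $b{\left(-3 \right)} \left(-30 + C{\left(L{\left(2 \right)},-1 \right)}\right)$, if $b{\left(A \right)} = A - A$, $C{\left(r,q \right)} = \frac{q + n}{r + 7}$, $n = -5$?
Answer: $0$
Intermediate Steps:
$L{\left(z \right)} = z^{3}$
$C{\left(r,q \right)} = \frac{-5 + q}{7 + r}$ ($C{\left(r,q \right)} = \frac{q - 5}{r + 7} = \frac{-5 + q}{7 + r}$)
$b{\left(A \right)} = 0$
$b{\left(-3 \right)} \left(-30 + C{\left(L{\left(2 \right)},-1 \right)}\right) = 0 \left(-30 + \frac{-5 - 1}{7 + 2^{3}}\right) = 0 \left(-30 + \frac{1}{7 + 8} \left(-6\right)\right) = 0 \left(-30 + \frac{1}{15} \left(-6\right)\right) = 0 \left(-30 - \frac{2}{5}\right) = 0 \left(- \frac{152}{5}\right) = 0$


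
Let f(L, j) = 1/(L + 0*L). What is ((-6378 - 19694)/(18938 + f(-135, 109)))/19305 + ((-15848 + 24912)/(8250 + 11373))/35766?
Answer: -7492247042044/128294940215522223 ≈ -5.8399e-5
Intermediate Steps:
f(L, j) = 1/L (f(L, j) = 1/(L + 0) = 1/L)
((-6378 - 19694)/(18938 + f(-135, 109)))/19305 + ((-15848 + 24912)/(8250 + 11373))/35766 = ((-6378 - 19694)/(18938 + 1/(-135)))/19305 + ((-15848 + 24912)/(8250 + 11373))/35766 = -26072/(18938 - 1/135)*(1/19305) + (9064/19623)*(1/35766) = -26072/2556629/135*(1/19305) + (9064*(1/19623))*(1/35766) = -26072*135/2556629*(1/19305) + (9064/19623)*(1/35766) = -3519720/2556629*1/19305 + 4532/350918109 = -26072/365597947 + 4532/350918109 = -7492247042044/128294940215522223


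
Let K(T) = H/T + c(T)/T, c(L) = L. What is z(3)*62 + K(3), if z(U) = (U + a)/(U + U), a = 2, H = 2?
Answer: 160/3 ≈ 53.333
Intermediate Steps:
K(T) = 1 + 2/T (K(T) = 2/T + T/T = 2/T + 1 = 1 + 2/T)
z(U) = (2 + U)/(2*U) (z(U) = (U + 2)/(U + U) = (2 + U)/((2*U)) = (2 + U)*(1/(2*U)) = (2 + U)/(2*U))
z(3)*62 + K(3) = ((1/2)*(2 + 3)/3)*62 + (2 + 3)/3 = ((1/2)*(1/3)*5)*62 + (1/3)*5 = (5/6)*62 + 5/3 = 155/3 + 5/3 = 160/3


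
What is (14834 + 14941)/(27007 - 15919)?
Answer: 9925/3696 ≈ 2.6853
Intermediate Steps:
(14834 + 14941)/(27007 - 15919) = 29775/11088 = 29775*(1/11088) = 9925/3696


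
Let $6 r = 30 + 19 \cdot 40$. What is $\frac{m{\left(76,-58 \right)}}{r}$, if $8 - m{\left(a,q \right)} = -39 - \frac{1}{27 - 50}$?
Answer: $\frac{648}{1817} \approx 0.35663$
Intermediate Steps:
$m{\left(a,q \right)} = \frac{1080}{23}$ ($m{\left(a,q \right)} = 8 - \left(-39 - \frac{1}{27 - 50}\right) = 8 - \left(-39 - \frac{1}{-23}\right) = 8 - \left(-39 - - \frac{1}{23}\right) = 8 - \left(-39 + \frac{1}{23}\right) = 8 - - \frac{896}{23} = 8 + \frac{896}{23} = \frac{1080}{23}$)
$r = \frac{395}{3}$ ($r = \frac{30 + 19 \cdot 40}{6} = \frac{30 + 760}{6} = \frac{1}{6} \cdot 790 = \frac{395}{3} \approx 131.67$)
$\frac{m{\left(76,-58 \right)}}{r} = \frac{1080}{23 \cdot \frac{395}{3}} = \frac{1080}{23} \cdot \frac{3}{395} = \frac{648}{1817}$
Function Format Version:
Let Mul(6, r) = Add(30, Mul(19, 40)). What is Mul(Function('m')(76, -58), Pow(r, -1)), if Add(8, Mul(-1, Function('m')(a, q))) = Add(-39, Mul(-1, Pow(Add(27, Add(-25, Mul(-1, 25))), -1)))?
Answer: Rational(648, 1817) ≈ 0.35663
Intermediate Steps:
Function('m')(a, q) = Rational(1080, 23) (Function('m')(a, q) = Add(8, Mul(-1, Add(-39, Mul(-1, Pow(Add(27, Add(-25, Mul(-1, 25))), -1))))) = Add(8, Mul(-1, Add(-39, Mul(-1, Pow(Add(27, Add(-25, -25)), -1))))) = Add(8, Mul(-1, Add(-39, Mul(-1, Pow(Add(27, -50), -1))))) = Add(8, Mul(-1, Add(-39, Mul(-1, Pow(-23, -1))))) = Add(8, Mul(-1, Add(-39, Mul(-1, Rational(-1, 23))))) = Add(8, Mul(-1, Add(-39, Rational(1, 23)))) = Add(8, Mul(-1, Rational(-896, 23))) = Add(8, Rational(896, 23)) = Rational(1080, 23))
r = Rational(395, 3) (r = Mul(Rational(1, 6), Add(30, Mul(19, 40))) = Mul(Rational(1, 6), Add(30, 760)) = Mul(Rational(1, 6), 790) = Rational(395, 3) ≈ 131.67)
Mul(Function('m')(76, -58), Pow(r, -1)) = Mul(Rational(1080, 23), Pow(Rational(395, 3), -1)) = Mul(Rational(1080, 23), Rational(3, 395)) = Rational(648, 1817)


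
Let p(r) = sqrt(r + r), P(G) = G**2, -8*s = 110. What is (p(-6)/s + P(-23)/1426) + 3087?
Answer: 191417/62 - 8*I*sqrt(3)/55 ≈ 3087.4 - 0.25193*I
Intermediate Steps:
s = -55/4 (s = -1/8*110 = -55/4 ≈ -13.750)
p(r) = sqrt(2)*sqrt(r) (p(r) = sqrt(2*r) = sqrt(2)*sqrt(r))
(p(-6)/s + P(-23)/1426) + 3087 = ((sqrt(2)*sqrt(-6))/(-55/4) + (-23)**2/1426) + 3087 = ((sqrt(2)*(I*sqrt(6)))*(-4/55) + 529*(1/1426)) + 3087 = ((2*I*sqrt(3))*(-4/55) + 23/62) + 3087 = (-8*I*sqrt(3)/55 + 23/62) + 3087 = (23/62 - 8*I*sqrt(3)/55) + 3087 = 191417/62 - 8*I*sqrt(3)/55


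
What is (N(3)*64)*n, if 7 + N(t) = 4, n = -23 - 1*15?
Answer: 7296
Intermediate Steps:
n = -38 (n = -23 - 15 = -38)
N(t) = -3 (N(t) = -7 + 4 = -3)
(N(3)*64)*n = -3*64*(-38) = -192*(-38) = 7296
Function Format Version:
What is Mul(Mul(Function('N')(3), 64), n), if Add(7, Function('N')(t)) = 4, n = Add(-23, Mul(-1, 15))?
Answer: 7296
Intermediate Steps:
n = -38 (n = Add(-23, -15) = -38)
Function('N')(t) = -3 (Function('N')(t) = Add(-7, 4) = -3)
Mul(Mul(Function('N')(3), 64), n) = Mul(Mul(-3, 64), -38) = Mul(-192, -38) = 7296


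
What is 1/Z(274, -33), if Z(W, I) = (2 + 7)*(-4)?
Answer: -1/36 ≈ -0.027778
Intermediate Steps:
Z(W, I) = -36 (Z(W, I) = 9*(-4) = -36)
1/Z(274, -33) = 1/(-36) = -1/36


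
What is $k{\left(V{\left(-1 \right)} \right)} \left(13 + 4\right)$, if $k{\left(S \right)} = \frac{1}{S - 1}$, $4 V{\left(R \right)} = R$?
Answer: $- \frac{68}{5} \approx -13.6$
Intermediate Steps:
$V{\left(R \right)} = \frac{R}{4}$
$k{\left(S \right)} = \frac{1}{-1 + S}$
$k{\left(V{\left(-1 \right)} \right)} \left(13 + 4\right) = \frac{13 + 4}{-1 + \frac{1}{4} \left(-1\right)} = \frac{1}{-1 - \frac{1}{4}} \cdot 17 = \frac{1}{- \frac{5}{4}} \cdot 17 = \left(- \frac{4}{5}\right) 17 = - \frac{68}{5}$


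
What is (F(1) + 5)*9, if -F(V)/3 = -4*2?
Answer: 261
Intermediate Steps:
F(V) = 24 (F(V) = -(-12)*2 = -3*(-8) = 24)
(F(1) + 5)*9 = (24 + 5)*9 = 29*9 = 261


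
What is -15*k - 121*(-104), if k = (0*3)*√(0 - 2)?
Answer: 12584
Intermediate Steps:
k = 0 (k = 0*√(-2) = 0*(I*√2) = 0)
-15*k - 121*(-104) = -15*0 - 121*(-104) = 0 + 12584 = 12584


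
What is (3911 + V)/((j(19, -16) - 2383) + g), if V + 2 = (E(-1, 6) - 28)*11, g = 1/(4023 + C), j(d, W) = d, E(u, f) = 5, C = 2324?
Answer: -23204632/15004307 ≈ -1.5465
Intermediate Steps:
g = 1/6347 (g = 1/(4023 + 2324) = 1/6347 ≈ 0.00015755)
V = -255 (V = -2 + (5 - 28)*11 = -2 - 23*11 = -2 - 253 = -255)
(3911 + V)/((j(19, -16) - 2383) + g) = (3911 - 255)/((19 - 2383) + 1/6347) = 3656/(-2364 + 1/6347) = 3656/(-15004307/6347) = 3656*(-6347/15004307) = -23204632/15004307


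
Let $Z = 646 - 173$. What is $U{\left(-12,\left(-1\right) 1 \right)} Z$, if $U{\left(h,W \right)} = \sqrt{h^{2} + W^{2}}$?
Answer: $473 \sqrt{145} \approx 5695.7$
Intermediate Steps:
$Z = 473$
$U{\left(h,W \right)} = \sqrt{W^{2} + h^{2}}$
$U{\left(-12,\left(-1\right) 1 \right)} Z = \sqrt{\left(\left(-1\right) 1\right)^{2} + \left(-12\right)^{2}} \cdot 473 = \sqrt{\left(-1\right)^{2} + 144} \cdot 473 = \sqrt{1 + 144} \cdot 473 = \sqrt{145} \cdot 473 = 473 \sqrt{145}$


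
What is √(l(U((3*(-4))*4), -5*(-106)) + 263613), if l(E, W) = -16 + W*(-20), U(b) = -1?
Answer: √252997 ≈ 502.99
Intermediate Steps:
l(E, W) = -16 - 20*W
√(l(U((3*(-4))*4), -5*(-106)) + 263613) = √((-16 - (-100)*(-106)) + 263613) = √((-16 - 20*530) + 263613) = √((-16 - 10600) + 263613) = √(-10616 + 263613) = √252997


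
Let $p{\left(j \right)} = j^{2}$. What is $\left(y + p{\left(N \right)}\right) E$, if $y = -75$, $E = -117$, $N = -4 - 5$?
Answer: $-702$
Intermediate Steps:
$N = -9$ ($N = -4 - 5 = -9$)
$\left(y + p{\left(N \right)}\right) E = \left(-75 + \left(-9\right)^{2}\right) \left(-117\right) = \left(-75 + 81\right) \left(-117\right) = 6 \left(-117\right) = -702$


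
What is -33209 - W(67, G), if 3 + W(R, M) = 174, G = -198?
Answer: -33380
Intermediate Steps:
W(R, M) = 171 (W(R, M) = -3 + 174 = 171)
-33209 - W(67, G) = -33209 - 1*171 = -33209 - 171 = -33380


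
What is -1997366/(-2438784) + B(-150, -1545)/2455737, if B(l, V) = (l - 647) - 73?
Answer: 817147307777/998168683968 ≈ 0.81865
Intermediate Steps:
B(l, V) = -720 + l (B(l, V) = (-647 + l) - 73 = -720 + l)
-1997366/(-2438784) + B(-150, -1545)/2455737 = -1997366/(-2438784) + (-720 - 150)/2455737 = -1997366*(-1/2438784) - 870*1/2455737 = 998683/1219392 - 290/818579 = 817147307777/998168683968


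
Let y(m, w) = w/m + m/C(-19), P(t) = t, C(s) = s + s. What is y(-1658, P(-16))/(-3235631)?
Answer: -98199/7280631983 ≈ -1.3488e-5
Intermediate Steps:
C(s) = 2*s
y(m, w) = -m/38 + w/m (y(m, w) = w/m + m/((2*(-19))) = w/m + m/(-38) = w/m + m*(-1/38) = w/m - m/38 = -m/38 + w/m)
y(-1658, P(-16))/(-3235631) = (-1/38*(-1658) - 16/(-1658))/(-3235631) = (829/19 - 16*(-1/1658))*(-1/3235631) = (829/19 + 8/829)*(-1/3235631) = (687393/15751)*(-1/3235631) = -98199/7280631983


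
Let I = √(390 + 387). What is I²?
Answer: 777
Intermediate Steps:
I = √777 ≈ 27.875
I² = (√777)² = 777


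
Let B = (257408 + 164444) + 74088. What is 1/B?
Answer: 1/495940 ≈ 2.0164e-6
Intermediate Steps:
B = 495940 (B = 421852 + 74088 = 495940)
1/B = 1/495940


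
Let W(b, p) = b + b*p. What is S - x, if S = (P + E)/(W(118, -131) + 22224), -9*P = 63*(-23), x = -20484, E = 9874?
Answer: 141021891/6884 ≈ 20485.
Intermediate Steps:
P = 161 (P = -7*(-23) = -⅑*(-1449) = 161)
S = 10035/6884 (S = (161 + 9874)/(118*(1 - 131) + 22224) = 10035/(118*(-130) + 22224) = 10035/(-15340 + 22224) = 10035/6884 ≈ 1.4577)
S - x = 10035/6884 - 1*(-20484) = 10035/6884 + 20484 = 141021891/6884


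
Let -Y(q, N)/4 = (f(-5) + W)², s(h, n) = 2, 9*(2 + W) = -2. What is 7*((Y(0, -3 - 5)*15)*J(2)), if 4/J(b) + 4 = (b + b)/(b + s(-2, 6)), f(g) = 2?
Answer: 2240/81 ≈ 27.654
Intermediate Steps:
W = -20/9 (W = -2 + (⅑)*(-2) = -2 - 2/9 = -20/9 ≈ -2.2222)
J(b) = 4/(-4 + 2*b/(2 + b)) (J(b) = 4/(-4 + (b + b)/(b + 2)) = 4/(-4 + (2*b)/(2 + b)) = 4/(-4 + 2*b/(2 + b)))
Y(q, N) = -16/81 (Y(q, N) = -4*(2 - 20/9)² = -4*(-2/9)² = -4*4/81 = -16/81)
7*((Y(0, -3 - 5)*15)*J(2)) = 7*((-16/81*15)*(2*(-2 - 1*2)/(4 + 2))) = 7*(-160*(-2 - 2)/(27*6)) = 7*(-160*(-4)/(27*6)) = 7*(-80/27*(-4/3)) = 7*(320/81) = 2240/81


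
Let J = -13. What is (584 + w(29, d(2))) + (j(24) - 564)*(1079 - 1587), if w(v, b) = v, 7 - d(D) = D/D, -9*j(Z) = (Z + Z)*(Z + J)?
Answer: 950783/3 ≈ 3.1693e+5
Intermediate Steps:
j(Z) = -2*Z*(-13 + Z)/9 (j(Z) = -(Z + Z)*(Z - 13)/9 = -2*Z*(-13 + Z)/9)
d(D) = 6 (d(D) = 7 - D/D = 7 - 1*1 = 7 - 1 = 6)
(584 + w(29, d(2))) + (j(24) - 564)*(1079 - 1587) = (584 + 29) + ((2/9)*24*(13 - 1*24) - 564)*(1079 - 1587) = 613 + ((2/9)*24*(13 - 24) - 564)*(-508) = 613 + ((2/9)*24*(-11) - 564)*(-508) = 613 + (-176/3 - 564)*(-508) = 613 - 1868/3*(-508) = 613 + 948944/3 = 950783/3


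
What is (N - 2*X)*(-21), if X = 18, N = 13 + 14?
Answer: 189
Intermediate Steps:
N = 27
(N - 2*X)*(-21) = (27 - 2*18)*(-21) = (27 - 36)*(-21) = -9*(-21) = 189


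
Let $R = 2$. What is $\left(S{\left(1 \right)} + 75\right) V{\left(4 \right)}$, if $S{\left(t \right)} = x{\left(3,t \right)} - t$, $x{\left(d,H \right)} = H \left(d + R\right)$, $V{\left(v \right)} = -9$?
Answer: $-711$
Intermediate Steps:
$x{\left(d,H \right)} = H \left(2 + d\right)$ ($x{\left(d,H \right)} = H \left(d + 2\right) = H \left(2 + d\right)$)
$S{\left(t \right)} = 4 t$ ($S{\left(t \right)} = t \left(2 + 3\right) - t = t 5 - t = 5 t - t = 4 t$)
$\left(S{\left(1 \right)} + 75\right) V{\left(4 \right)} = \left(4 \cdot 1 + 75\right) \left(-9\right) = \left(4 + 75\right) \left(-9\right) = 79 \left(-9\right) = -711$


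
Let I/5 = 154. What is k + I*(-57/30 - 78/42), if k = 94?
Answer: -2799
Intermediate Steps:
I = 770 (I = 5*154 = 770)
k + I*(-57/30 - 78/42) = 94 + 770*(-57/30 - 78/42) = 94 + 770*(-57*1/30 - 78*1/42) = 94 + 770*(-19/10 - 13/7) = 94 + 770*(-263/70) = 94 - 2893 = -2799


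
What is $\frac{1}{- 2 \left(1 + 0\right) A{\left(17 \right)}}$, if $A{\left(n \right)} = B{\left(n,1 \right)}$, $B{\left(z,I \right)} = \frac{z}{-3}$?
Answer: $\frac{3}{34} \approx 0.088235$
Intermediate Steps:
$B{\left(z,I \right)} = - \frac{z}{3}$ ($B{\left(z,I \right)} = z \left(- \frac{1}{3}\right) = - \frac{z}{3}$)
$A{\left(n \right)} = - \frac{n}{3}$
$\frac{1}{- 2 \left(1 + 0\right) A{\left(17 \right)}} = \frac{1}{- 2 \left(1 + 0\right) \left(\left(- \frac{1}{3}\right) 17\right)} = \frac{1}{\left(-2\right) 1 \left(- \frac{17}{3}\right)} = \frac{1}{\left(-2\right) \left(- \frac{17}{3}\right)} = \frac{1}{\frac{34}{3}} = \frac{3}{34}$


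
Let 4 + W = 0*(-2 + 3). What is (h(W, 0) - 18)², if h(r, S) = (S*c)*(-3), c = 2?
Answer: 324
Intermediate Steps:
W = -4 (W = -4 + 0*(-2 + 3) = -4 + 0*1 = -4 + 0 = -4)
h(r, S) = -6*S (h(r, S) = (S*2)*(-3) = (2*S)*(-3) = -6*S)
(h(W, 0) - 18)² = (-6*0 - 18)² = (0 - 18)² = (-18)² = 324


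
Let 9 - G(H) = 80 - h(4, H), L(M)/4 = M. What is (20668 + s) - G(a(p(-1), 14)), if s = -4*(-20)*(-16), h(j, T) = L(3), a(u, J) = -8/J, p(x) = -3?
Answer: 19447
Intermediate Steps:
L(M) = 4*M
h(j, T) = 12 (h(j, T) = 4*3 = 12)
s = -1280 (s = 80*(-16) = -1280)
G(H) = -59 (G(H) = 9 - (80 - 1*12) = 9 - (80 - 12) = 9 - 1*68 = 9 - 68 = -59)
(20668 + s) - G(a(p(-1), 14)) = (20668 - 1280) - 1*(-59) = 19388 + 59 = 19447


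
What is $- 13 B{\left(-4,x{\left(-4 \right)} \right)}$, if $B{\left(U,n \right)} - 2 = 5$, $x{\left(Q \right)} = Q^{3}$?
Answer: $-91$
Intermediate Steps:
$B{\left(U,n \right)} = 7$ ($B{\left(U,n \right)} = 2 + 5 = 7$)
$- 13 B{\left(-4,x{\left(-4 \right)} \right)} = \left(-13\right) 7 = -91$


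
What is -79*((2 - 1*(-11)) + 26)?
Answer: -3081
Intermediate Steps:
-79*((2 - 1*(-11)) + 26) = -79*((2 + 11) + 26) = -79*(13 + 26) = -79*39 = -3081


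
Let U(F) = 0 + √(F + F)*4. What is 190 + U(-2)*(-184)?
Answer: 190 - 1472*I ≈ 190.0 - 1472.0*I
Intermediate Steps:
U(F) = 4*√2*√F (U(F) = 0 + √(2*F)*4 = 0 + (√2*√F)*4 = 0 + 4*√2*√F = 4*√2*√F)
190 + U(-2)*(-184) = 190 + (4*√2*√(-2))*(-184) = 190 + (4*√2*(I*√2))*(-184) = 190 + (8*I)*(-184) = 190 - 1472*I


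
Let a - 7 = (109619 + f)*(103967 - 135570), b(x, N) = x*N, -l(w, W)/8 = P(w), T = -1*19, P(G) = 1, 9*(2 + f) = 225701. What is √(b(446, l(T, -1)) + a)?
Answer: I*√38310895211/3 ≈ 65244.0*I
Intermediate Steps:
f = 225683/9 (f = -2 + (⅑)*225701 = -2 + 225701/9 = 225683/9 ≈ 25076.)
T = -19
l(w, W) = -8 (l(w, W) = -8*1 = -8)
b(x, N) = N*x
a = -38310863099/9 (a = 7 + (109619 + 225683/9)*(103967 - 135570) = 7 + (1212254/9)*(-31603) = 7 - 38310863162/9 = -38310863099/9 ≈ -4.2568e+9)
√(b(446, l(T, -1)) + a) = √(-8*446 - 38310863099/9) = √(-3568 - 38310863099/9) = √(-38310895211/9) = I*√38310895211/3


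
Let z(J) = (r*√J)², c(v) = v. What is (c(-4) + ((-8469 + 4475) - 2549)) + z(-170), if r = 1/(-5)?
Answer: -32769/5 ≈ -6553.8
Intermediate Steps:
r = -⅕ ≈ -0.20000
z(J) = J/25 (z(J) = (-√J/5)² = J/25)
(c(-4) + ((-8469 + 4475) - 2549)) + z(-170) = (-4 + ((-8469 + 4475) - 2549)) + (1/25)*(-170) = (-4 + (-3994 - 2549)) - 34/5 = (-4 - 6543) - 34/5 = -6547 - 34/5 = -32769/5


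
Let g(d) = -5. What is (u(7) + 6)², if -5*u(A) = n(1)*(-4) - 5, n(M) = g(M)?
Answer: 9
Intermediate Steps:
n(M) = -5
u(A) = -3 (u(A) = -(-5*(-4) - 5)/5 = -(20 - 5)/5 = -⅕*15 = -3)
(u(7) + 6)² = (-3 + 6)² = 3² = 9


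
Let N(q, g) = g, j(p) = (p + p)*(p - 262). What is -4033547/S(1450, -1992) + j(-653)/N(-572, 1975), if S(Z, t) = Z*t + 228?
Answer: 98837226103/162975420 ≈ 606.46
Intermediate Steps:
S(Z, t) = 228 + Z*t
j(p) = 2*p*(-262 + p) (j(p) = (2*p)*(-262 + p) = 2*p*(-262 + p))
-4033547/S(1450, -1992) + j(-653)/N(-572, 1975) = -4033547/(228 + 1450*(-1992)) + (2*(-653)*(-262 - 653))/1975 = -4033547/(228 - 2888400) + (2*(-653)*(-915))*(1/1975) = -4033547/(-2888172) + 1194990*(1/1975) = -4033547*(-1/2888172) + 238998/395 = 576221/412596 + 238998/395 = 98837226103/162975420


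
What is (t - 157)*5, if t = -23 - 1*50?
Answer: -1150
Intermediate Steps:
t = -73 (t = -23 - 50 = -73)
(t - 157)*5 = (-73 - 157)*5 = -230*5 = -1150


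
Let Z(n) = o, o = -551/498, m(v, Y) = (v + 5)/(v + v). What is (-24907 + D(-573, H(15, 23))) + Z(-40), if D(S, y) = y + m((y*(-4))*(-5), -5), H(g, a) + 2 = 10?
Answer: -396799879/15936 ≈ -24900.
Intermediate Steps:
H(g, a) = 8 (H(g, a) = -2 + 10 = 8)
m(v, Y) = (5 + v)/(2*v) (m(v, Y) = (5 + v)/((2*v)) = (5 + v)*(1/(2*v)) = (5 + v)/(2*v))
o = -551/498 (o = -551*1/498 = -551/498 ≈ -1.1064)
D(S, y) = y + (5 + 20*y)/(40*y) (D(S, y) = y + (5 + (y*(-4))*(-5))/(2*(((y*(-4))*(-5)))) = y + (5 - 4*y*(-5))/(2*((-4*y*(-5)))) = y + (5 + 20*y)/(2*((20*y))) = y + (1/(20*y))*(5 + 20*y)/2 = y + (5 + 20*y)/(40*y))
Z(n) = -551/498
(-24907 + D(-573, H(15, 23))) + Z(-40) = (-24907 + (½ + 8 + (⅛)/8)) - 551/498 = (-24907 + (½ + 8 + (⅛)*(⅛))) - 551/498 = (-24907 + (½ + 8 + 1/64)) - 551/498 = (-24907 + 545/64) - 551/498 = -1593503/64 - 551/498 = -396799879/15936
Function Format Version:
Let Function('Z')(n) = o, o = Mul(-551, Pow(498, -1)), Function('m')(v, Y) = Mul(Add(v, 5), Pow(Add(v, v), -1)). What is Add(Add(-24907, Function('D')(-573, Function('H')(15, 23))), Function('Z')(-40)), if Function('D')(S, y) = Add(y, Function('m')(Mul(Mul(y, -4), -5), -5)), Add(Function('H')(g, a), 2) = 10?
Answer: Rational(-396799879, 15936) ≈ -24900.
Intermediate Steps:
Function('H')(g, a) = 8 (Function('H')(g, a) = Add(-2, 10) = 8)
Function('m')(v, Y) = Mul(Rational(1, 2), Pow(v, -1), Add(5, v)) (Function('m')(v, Y) = Mul(Add(5, v), Pow(Mul(2, v), -1)) = Mul(Add(5, v), Mul(Rational(1, 2), Pow(v, -1))) = Mul(Rational(1, 2), Pow(v, -1), Add(5, v)))
o = Rational(-551, 498) (o = Mul(-551, Rational(1, 498)) = Rational(-551, 498) ≈ -1.1064)
Function('D')(S, y) = Add(y, Mul(Rational(1, 40), Pow(y, -1), Add(5, Mul(20, y)))) (Function('D')(S, y) = Add(y, Mul(Rational(1, 2), Pow(Mul(Mul(y, -4), -5), -1), Add(5, Mul(Mul(y, -4), -5)))) = Add(y, Mul(Rational(1, 2), Pow(Mul(Mul(-4, y), -5), -1), Add(5, Mul(Mul(-4, y), -5)))) = Add(y, Mul(Rational(1, 2), Pow(Mul(20, y), -1), Add(5, Mul(20, y)))) = Add(y, Mul(Rational(1, 2), Mul(Rational(1, 20), Pow(y, -1)), Add(5, Mul(20, y)))) = Add(y, Mul(Rational(1, 40), Pow(y, -1), Add(5, Mul(20, y)))))
Function('Z')(n) = Rational(-551, 498)
Add(Add(-24907, Function('D')(-573, Function('H')(15, 23))), Function('Z')(-40)) = Add(Add(-24907, Add(Rational(1, 2), 8, Mul(Rational(1, 8), Pow(8, -1)))), Rational(-551, 498)) = Add(Add(-24907, Add(Rational(1, 2), 8, Mul(Rational(1, 8), Rational(1, 8)))), Rational(-551, 498)) = Add(Add(-24907, Add(Rational(1, 2), 8, Rational(1, 64))), Rational(-551, 498)) = Add(Add(-24907, Rational(545, 64)), Rational(-551, 498)) = Add(Rational(-1593503, 64), Rational(-551, 498)) = Rational(-396799879, 15936)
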